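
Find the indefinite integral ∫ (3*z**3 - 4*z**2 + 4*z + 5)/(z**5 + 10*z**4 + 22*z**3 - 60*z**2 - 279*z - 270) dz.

Factor the denominator: (z - 3)*(z + 2)*(z + 3)**2*(z + 5).
Partial-fraction decomposition: -245/(48*(z + 5)) + 79/(36*(z + 3)) - 31/(3*(z + 3)**2) + 43/(15*(z + 2)) + 31/(720*(z - 3)).
Integrate each term; A/(z−a) gives A·log|z−a|; A/(z−a)² gives −A/(z−a).

31*log(z - 3)/720 + 43*log(z + 2)/15 + 79*log(z + 3)/36 - 245*log(z + 5)/48 + 31/(3*z + 9) + C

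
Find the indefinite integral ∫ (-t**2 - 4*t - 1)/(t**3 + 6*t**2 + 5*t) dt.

Factor the denominator: t*(t + 1)*(t + 5).
Partial-fraction decomposition: -3/(10*(t + 5)) - 1/(2*(t + 1)) - 1/(5*t).
Integrate each term: A/(t−a) contributes A·log|t−a|.

-log(t)/5 - log(t + 1)/2 - 3*log(t + 5)/10 + C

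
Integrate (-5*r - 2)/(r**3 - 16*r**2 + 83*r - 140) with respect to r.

Factor the denominator: (r - 7)*(r - 5)*(r - 4).
Partial-fraction decomposition: -22/(3*(r - 4)) + 27/(2*(r - 5)) - 37/(6*(r - 7)).
Integrate each term: A/(r−a) contributes A·log|r−a|.

-37*log(r - 7)/6 + 27*log(r - 5)/2 - 22*log(r - 4)/3 + C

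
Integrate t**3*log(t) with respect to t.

Use integration by parts with u = log(t), dv = t**3 dt.
Then du = 1/t dt and v = t**4/4.

t**4*log(t)/4 - t**4/16 + C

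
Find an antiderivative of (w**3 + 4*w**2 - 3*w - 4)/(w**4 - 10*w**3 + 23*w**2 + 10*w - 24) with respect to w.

Factor the denominator: (w - 6)*(w - 4)*(w - 1)*(w + 1).
Partial-fraction decomposition: -1/(35*(w + 1)) - 1/(15*(w - 1)) - 56/(15*(w - 4)) + 169/(35*(w - 6)).
Integrate each term: A/(w−a) contributes A·log|w−a|.

169*log(w - 6)/35 - 56*log(w - 4)/15 - log(w - 1)/15 - log(w + 1)/35 + C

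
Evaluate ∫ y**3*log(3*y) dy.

y**4*(log(y) + log(3))/4 - y**4/16 + C

Use integration by parts with u = log(3*y), dv = y**3 dy.
Then du = 1/y dy and v = y**4/4.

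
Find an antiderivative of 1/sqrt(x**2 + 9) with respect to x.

Substitute x = 3·tan(θ), so dx = 3·sec(θ)^2 dθ and the radical becomes sqrt(x**2 + 9) = 3·sec(θ) by the Pythagorean identity.
Integrate the resulting trig expression in θ, then back-substitute tan(θ) = x/3, sec(θ) = sqrt(x**2 + 9)/3 (absorbing any constant into C).

log(x + sqrt(x**2 + 9)) + C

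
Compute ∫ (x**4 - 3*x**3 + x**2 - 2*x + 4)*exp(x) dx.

(x**4 - 7*x**3 + 22*x**2 - 46*x + 50)*exp(x) + C

Use integration by parts with u = x**4 - 3*x**3 + x**2 - 2*x + 4, dv = exp(x) dx, so v = exp(x).
Apply parts 4 times (tabular method): alternate signs, differentiate u down to 0, integrate dv up.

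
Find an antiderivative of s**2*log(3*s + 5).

Use integration by parts with u = log(3*s + 5), dv = s**2 ds.
Then du = 3/(3*s + 5) ds and v = s**3/3.

s**3*log(3*s + 5)/3 - s**3/9 + 5*s**2/18 - 25*s/27 + 125*log(3*s + 5)/81 + C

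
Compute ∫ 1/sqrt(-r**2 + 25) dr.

Substitute r = 5·sin(θ), so dr = 5·cos(θ) dθ and the radical becomes sqrt(-r**2 + 25) = 5·cos(θ) by the Pythagorean identity.
Integrate the resulting trig expression in θ, then back-substitute θ = asin(r/5), sin(θ) = r/5, cos(θ) = sqrt(-r**2 + 25)/5 (absorbing any constant into C).

asin(r/5) + C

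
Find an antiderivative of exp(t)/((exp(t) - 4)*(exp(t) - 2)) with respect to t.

Let u = e^t, du = e^t dt.
The integral becomes ∫ du/((u-2)(u-4)); decompose into partial fractions.

log(exp(t) - 4)/2 - log(exp(t) - 2)/2 + C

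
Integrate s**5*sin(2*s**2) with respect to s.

Let u = s², du = 2s ds; rewrite as (1/2)∫ u^2·sin(2u) du.
Now integrate by parts 2 times.

-s**4*cos(2*s**2)/4 + s**2*sin(2*s**2)/4 + cos(2*s**2)/8 + C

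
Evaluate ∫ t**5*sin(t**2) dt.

Let u = t², du = 2t dt; rewrite as (1/2)∫ u^2·sin(1u) du.
Now integrate by parts 2 times.

-t**4*cos(t**2)/2 + t**2*sin(t**2) + cos(t**2) + C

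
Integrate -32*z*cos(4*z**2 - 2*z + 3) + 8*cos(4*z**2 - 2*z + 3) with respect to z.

-4*sin(4*z**2 - 2*z + 3) + C

Let u = 4*z**2 - 2*z + 3, so du = (8*z - 2) dz.
Rewriting, the integral becomes -4·∫ cos(u) du = -4·sin(u).
Substituting back, u = 4*z**2 - 2*z + 3.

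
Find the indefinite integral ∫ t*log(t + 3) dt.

Use integration by parts with u = log(t + 3), dv = t dt.
Then du = 1/(t + 3) dt and v = t**2/2.

t**2*log(t + 3)/2 - t**2/4 + 3*t/2 - 9*log(t + 3)/2 + C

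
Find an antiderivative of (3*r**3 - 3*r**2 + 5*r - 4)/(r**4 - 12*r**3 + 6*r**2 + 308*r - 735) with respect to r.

Factor the denominator: (r - 7)**2*(r - 3)*(r + 5).
Partial-fraction decomposition: 479/(1152*(r + 5)) + 65/(128*(r - 3)) + 299/(144*(r - 7)) + 913/(48*(r - 7)**2).
Integrate each term; A/(r−a) gives A·log|r−a|; A/(r−a)² gives −A/(r−a).

299*log(r - 7)/144 + 65*log(r - 3)/128 + 479*log(r + 5)/1152 - 913/(48*r - 336) + C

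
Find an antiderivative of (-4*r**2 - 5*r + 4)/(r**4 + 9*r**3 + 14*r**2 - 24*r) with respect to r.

-log(r)/6 - log(r - 1)/7 - log(r + 4) + 55*log(r + 6)/42 + C

Factor the denominator: r*(r - 1)*(r + 4)*(r + 6).
Partial-fraction decomposition: 55/(42*(r + 6)) - 1/(r + 4) - 1/(7*(r - 1)) - 1/(6*r).
Integrate each term: A/(r−a) contributes A·log|r−a|.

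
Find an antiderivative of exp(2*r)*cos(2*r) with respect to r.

exp(2*r)*sin(2*r)/4 + exp(2*r)*cos(2*r)/4 + C

Let I denote the integral. Integrate by parts with u = cos(2*r), dv = exp(2*r) dr, so v = exp(2*r)/2: I = exp(2*r)*cos(2*r)/2 + ∫ exp(2*r)*sin(2*r) dr.
Apply parts again with u = sin(2*r), dv = exp(2*r) dr: ∫ exp(2*r)*sin(2*r) dr = exp(2*r)*sin(2*r)/2 − I. Substituting back brings back I: I = exp(2*r)*sin(2*r)/2 + exp(2*r)*cos(2*r)/2 − I.
Solving for I: (1 + 1)·I equals the remaining terms, so I = (1/2)·(exp(2*r)*sin(2*r)/2 + exp(2*r)*cos(2*r)/2).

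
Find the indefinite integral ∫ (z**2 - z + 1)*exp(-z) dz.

Use integration by parts with u = z**2 - z + 1, dv = exp(-z) dz, so v = -exp(-z).
Apply parts 2 times (tabular method): alternate signs, differentiate u down to 0, integrate dv up.

(-z**2 - z - 2)*exp(-z) + C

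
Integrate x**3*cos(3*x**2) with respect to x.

Let u = x², du = 2x dx; rewrite as (1/2)∫ u^1·cos(3u) du.
Now integrate by parts 1 time.

x**2*sin(3*x**2)/6 + cos(3*x**2)/18 + C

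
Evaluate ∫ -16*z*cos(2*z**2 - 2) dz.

Let u = 2*z**2 - 2, so du = (4*z) dz.
Rewriting, the integral becomes -4·∫ cos(u) du = -4·sin(u).
Substituting back, u = 2*z**2 - 2.

-4*sin(2*z**2 - 2) + C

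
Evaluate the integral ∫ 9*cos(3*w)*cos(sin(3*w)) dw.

Let u = sin(3*w), so du = (3*cos(3*w)) dw.
Rewriting, the integral becomes 3·∫ cos(u) du = 3·sin(u).
Substituting back, u = sin(3*w).

3*sin(sin(3*w)) + C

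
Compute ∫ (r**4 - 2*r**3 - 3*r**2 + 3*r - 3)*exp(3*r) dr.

(27*r**4 - 90*r**3 + 9*r**2 + 75*r - 106)*exp(3*r)/81 + C

Use integration by parts with u = r**4 - 2*r**3 - 3*r**2 + 3*r - 3, dv = exp(3*r) dr, so v = exp(3*r)/3.
Apply parts 4 times (tabular method): alternate signs, differentiate u down to 0, integrate dv up.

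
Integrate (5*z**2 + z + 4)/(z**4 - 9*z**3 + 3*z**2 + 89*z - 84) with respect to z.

Factor the denominator: (z - 7)*(z - 4)*(z - 1)*(z + 3).
Partial-fraction decomposition: -23/(140*(z + 3)) + 5/(36*(z - 1)) - 88/(63*(z - 4)) + 64/(45*(z - 7)).
Integrate each term: A/(z−a) contributes A·log|z−a|.

64*log(z - 7)/45 - 88*log(z - 4)/63 + 5*log(z - 1)/36 - 23*log(z + 3)/140 + C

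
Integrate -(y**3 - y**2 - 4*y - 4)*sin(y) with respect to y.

y**3*cos(y) - 3*y**2*sin(y) - y**2*cos(y) + 2*y*sin(y) - 10*y*cos(y) + 10*sin(y) - 2*cos(y) + C

Use integration by parts with u = y**3 - y**2 - 4*y - 4, dv = -sin(y) dy, so v = cos(y).
Apply parts 3 times (tabular method): alternate signs, differentiate u down to 0, integrate dv up.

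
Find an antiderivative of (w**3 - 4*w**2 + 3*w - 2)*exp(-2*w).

(-4*w**3 + 10*w**2 - 2*w + 7)*exp(-2*w)/8 + C

Use integration by parts with u = w**3 - 4*w**2 + 3*w - 2, dv = exp(-2*w) dw, so v = -exp(-2*w)/2.
Apply parts 3 times (tabular method): alternate signs, differentiate u down to 0, integrate dv up.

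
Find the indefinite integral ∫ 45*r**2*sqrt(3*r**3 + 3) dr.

10*(3*r**3 + 3)**(3/2)/3 + C

Let u = 3*r**3 + 3, so du = (9*r**2) dr.
Rewriting, the integral becomes 5·∫ √u du = 5·(2/3)u^(3/2).
Substituting back, u = 3*r**3 + 3.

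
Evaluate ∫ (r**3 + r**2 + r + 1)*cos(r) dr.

Use integration by parts with u = r**3 + r**2 + r + 1, dv = cos(r) dr, so v = sin(r).
Apply parts 3 times (tabular method): alternate signs, differentiate u down to 0, integrate dv up.

r**3*sin(r) + r**2*sin(r) + 3*r**2*cos(r) - 5*r*sin(r) + 2*r*cos(r) - sin(r) - 5*cos(r) + C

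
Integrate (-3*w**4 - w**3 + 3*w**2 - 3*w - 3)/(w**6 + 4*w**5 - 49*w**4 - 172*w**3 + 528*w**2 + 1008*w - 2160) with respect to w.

Factor the denominator: (w - 6)*(w - 2)**2*(w + 3)*(w + 5)*(w + 6).
Partial-fraction decomposition: 1183/(768*(w + 6)) - 1663/(1078*(w + 5)) + 61/(450*(w + 3)) + 24487/(313600*(w - 2)) + 53/(1120*(w - 2)**2) - 1339/(6336*(w - 6)).
Integrate each term; A/(w−a) gives A·log|w−a|; A/(w−a)² gives −A/(w−a).

-1339*log(w - 6)/6336 + 24487*log(w - 2)/313600 + 61*log(w + 3)/450 - 1663*log(w + 5)/1078 + 1183*log(w + 6)/768 - 53/(1120*w - 2240) + C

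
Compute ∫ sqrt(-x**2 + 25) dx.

x*sqrt(-x**2 + 25)/2 + 25*asin(x/5)/2 + C

Substitute x = 5·sin(θ), so dx = 5·cos(θ) dθ and the radical becomes sqrt(-x**2 + 25) = 5·cos(θ) by the Pythagorean identity.
Integrate the resulting trig expression in θ, then back-substitute θ = asin(x/5), sin(θ) = x/5, cos(θ) = sqrt(-x**2 + 25)/5 (absorbing any constant into C).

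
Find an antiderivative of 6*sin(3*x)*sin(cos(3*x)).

2*cos(cos(3*x)) + C

Let u = cos(3*x), so du = (-3*sin(3*x)) dx.
Rewriting, the integral becomes -2·∫ sin(u) du = -2·-cos(u).
Substituting back, u = cos(3*x).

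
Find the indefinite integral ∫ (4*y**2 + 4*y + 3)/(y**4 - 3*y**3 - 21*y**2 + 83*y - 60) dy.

83*log(y - 4)/27 - 51*log(y - 3)/16 + 11*log(y - 1)/36 - 83*log(y + 5)/432 + C

Factor the denominator: (y - 4)*(y - 3)*(y - 1)*(y + 5).
Partial-fraction decomposition: -83/(432*(y + 5)) + 11/(36*(y - 1)) - 51/(16*(y - 3)) + 83/(27*(y - 4)).
Integrate each term: A/(y−a) contributes A·log|y−a|.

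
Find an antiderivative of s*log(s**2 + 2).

Let u = s**2 + 2, so du = (2*s) ds.
The integral becomes (1/2)·∫ log(u) du; integrate by parts with u′=log(u), dv′=du.

s**2*log(s**2 + 2)/2 - s**2/2 + log(s**2 + 2) + C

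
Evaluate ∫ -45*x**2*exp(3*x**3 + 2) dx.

-5*exp(3*x**3 + 2) + C

Let u = 3*x**3 + 2, so du = (9*x**2) dx.
Rewriting, the integral becomes -5·∫ e^u du = -5·e^u.
Substituting back, u = 3*x**3 + 2.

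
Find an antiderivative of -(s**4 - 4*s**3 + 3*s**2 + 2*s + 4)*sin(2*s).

s**4*cos(2*s)/2 - s**3*sin(2*s) - 2*s**3*cos(2*s) + 3*s**2*sin(2*s) + 4*s*cos(2*s) - 2*sin(2*s) + 2*cos(2*s) + C

Use integration by parts with u = s**4 - 4*s**3 + 3*s**2 + 2*s + 4, dv = -sin(2*s) ds, so v = cos(2*s)/2.
Apply parts 4 times (tabular method): alternate signs, differentiate u down to 0, integrate dv up.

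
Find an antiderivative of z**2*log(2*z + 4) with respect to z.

Use integration by parts with u = log(2*z + 4), dv = z**2 dz.
Then du = 2/(2*z + 4) dz and v = z**3/3.

z**3*log(2*z + 4)/3 - z**3/9 + z**2/3 - 4*z/3 + 8*log(z + 2)/3 + C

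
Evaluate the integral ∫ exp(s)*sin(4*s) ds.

Let I denote the integral. Integrate by parts with u = sin(4*s), dv = exp(s) ds, so v = exp(s): I = exp(s)*sin(4*s) − 4·∫ exp(s)*cos(4*s) ds.
Apply parts again with u = cos(4*s), dv = exp(s) ds: ∫ exp(s)*cos(4*s) ds = exp(s)*cos(4*s) + 4·I. Substituting back brings back I: I = exp(s)*sin(4*s) - 4*exp(s)*cos(4*s) − 16·I.
Solving for I: (1 + 16)·I equals the remaining terms, so I = (1/17)·(exp(s)*sin(4*s) - 4*exp(s)*cos(4*s)).

exp(s)*sin(4*s)/17 - 4*exp(s)*cos(4*s)/17 + C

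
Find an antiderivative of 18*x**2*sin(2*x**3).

-3*cos(2*x**3) + C

Let u = 2*x**3, so du = (6*x**2) dx.
Rewriting, the integral becomes 3·∫ sin(u) du = 3·-cos(u).
Substituting back, u = 2*x**3.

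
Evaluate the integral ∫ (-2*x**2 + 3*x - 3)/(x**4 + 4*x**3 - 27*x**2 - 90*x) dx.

Factor the denominator: x*(x - 5)*(x + 3)*(x + 6).
Partial-fraction decomposition: 31/(66*(x + 6)) - 5/(12*(x + 3)) - 19/(220*(x - 5)) + 1/(30*x).
Integrate each term: A/(x−a) contributes A·log|x−a|.

log(x)/30 - 19*log(x - 5)/220 - 5*log(x + 3)/12 + 31*log(x + 6)/66 + C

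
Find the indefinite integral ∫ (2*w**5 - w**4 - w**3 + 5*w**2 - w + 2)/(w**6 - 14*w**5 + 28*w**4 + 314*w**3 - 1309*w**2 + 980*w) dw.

log(w)/490 - 445*log(w - 7)/21168 + 301*log(w - 4)/162 - log(w - 1)/108 + 1103*log(w + 5)/6480 - 5185/(252*w - 1764) + C

Factor the denominator: w*(w - 7)**2*(w - 4)*(w - 1)*(w + 5).
Partial-fraction decomposition: 1103/(6480*(w + 5)) - 1/(108*(w - 1)) + 301/(162*(w - 4)) - 445/(21168*(w - 7)) + 5185/(252*(w - 7)**2) + 1/(490*w).
Integrate each term; A/(w−a) gives A·log|w−a|; A/(w−a)² gives −A/(w−a).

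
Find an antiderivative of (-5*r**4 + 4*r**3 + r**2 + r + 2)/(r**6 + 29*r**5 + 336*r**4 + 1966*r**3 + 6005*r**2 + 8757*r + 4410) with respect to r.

-7*log(r + 1)/1440 + 505*log(r + 3)/192 - 3603*log(r + 5)/32 + 7312*log(r + 6)/15 - 217439*log(r + 7)/576 + 13333/(48*r + 336) + C

Factor the denominator: (r + 1)*(r + 3)*(r + 5)*(r + 6)*(r + 7)**2.
Partial-fraction decomposition: -217439/(576*(r + 7)) - 13333/(48*(r + 7)**2) + 7312/(15*(r + 6)) - 3603/(32*(r + 5)) + 505/(192*(r + 3)) - 7/(1440*(r + 1)).
Integrate each term; A/(r−a) gives A·log|r−a|; A/(r−a)² gives −A/(r−a).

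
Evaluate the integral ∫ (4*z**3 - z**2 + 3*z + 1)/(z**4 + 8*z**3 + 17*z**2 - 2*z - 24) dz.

7*log(z - 1)/60 + 41*log(z + 2)/6 - 125*log(z + 3)/4 + 283*log(z + 4)/10 + C

Factor the denominator: (z - 1)*(z + 2)*(z + 3)*(z + 4).
Partial-fraction decomposition: 283/(10*(z + 4)) - 125/(4*(z + 3)) + 41/(6*(z + 2)) + 7/(60*(z - 1)).
Integrate each term: A/(z−a) contributes A·log|z−a|.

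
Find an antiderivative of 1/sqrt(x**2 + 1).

Substitute x = tan(θ), so dx = sec(θ)^2 dθ and the radical becomes sqrt(x**2 + 1) = sec(θ) by the Pythagorean identity.
Integrate the resulting trig expression in θ, then back-substitute tan(θ) = x, sec(θ) = sqrt(x**2 + 1) (absorbing any constant into C).

log(x + sqrt(x**2 + 1)) + C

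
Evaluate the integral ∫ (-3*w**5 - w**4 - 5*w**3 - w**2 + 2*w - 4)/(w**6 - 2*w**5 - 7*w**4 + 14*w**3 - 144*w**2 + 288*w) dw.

Factor the denominator: w*(w - 4)*(w - 2)*(w + 4)*(w**2 + 9).
Partial-fraction decomposition: -4*(31*w + 81)/(225*(w**2 + 9)) - 259/(400*(w + 4)) + 1/(2*(w - 2)) - 183/(80*(w - 4)) - 1/(72*w).
Integrate each term; A/(w−a) gives A·log|w−a|; the (Bw+D)/(w²+p²) term gives a log and an atan.

-log(w)/72 - 183*log(w - 4)/80 + log(w - 2)/2 - 259*log(w + 4)/400 - 62*log(w**2 + 9)/225 - 12*atan(w/3)/25 + C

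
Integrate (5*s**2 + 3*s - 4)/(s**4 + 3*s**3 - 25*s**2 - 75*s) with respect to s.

4*log(s)/75 + 17*log(s - 5)/50 + 2*log(s + 3)/3 - 53*log(s + 5)/50 + C

Factor the denominator: s*(s - 5)*(s + 3)*(s + 5).
Partial-fraction decomposition: -53/(50*(s + 5)) + 2/(3*(s + 3)) + 17/(50*(s - 5)) + 4/(75*s).
Integrate each term: A/(s−a) contributes A·log|s−a|.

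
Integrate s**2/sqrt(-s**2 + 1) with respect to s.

-s*sqrt(-s**2 + 1)/2 + asin(s)/2 + C

Substitute s = sin(θ), so ds = cos(θ) dθ and the radical becomes sqrt(-s**2 + 1) = cos(θ) by the Pythagorean identity.
Integrate the resulting trig expression in θ, then back-substitute θ = asin(s), sin(θ) = s, cos(θ) = sqrt(-s**2 + 1) (absorbing any constant into C).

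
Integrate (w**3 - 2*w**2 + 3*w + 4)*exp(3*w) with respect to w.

Use integration by parts with u = w**3 - 2*w**2 + 3*w + 4, dv = exp(3*w) dw, so v = exp(3*w)/3.
Apply parts 3 times (tabular method): alternate signs, differentiate u down to 0, integrate dv up.

(3*w**3 - 9*w**2 + 15*w + 7)*exp(3*w)/9 + C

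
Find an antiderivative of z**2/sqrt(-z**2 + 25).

Substitute z = 5·sin(θ), so dz = 5·cos(θ) dθ and the radical becomes sqrt(-z**2 + 25) = 5·cos(θ) by the Pythagorean identity.
Integrate the resulting trig expression in θ, then back-substitute θ = asin(z/5), sin(θ) = z/5, cos(θ) = sqrt(-z**2 + 25)/5 (absorbing any constant into C).

-z*sqrt(-z**2 + 25)/2 + 25*asin(z/5)/2 + C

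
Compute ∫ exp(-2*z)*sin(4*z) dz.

-exp(-2*z)*sin(4*z)/10 - exp(-2*z)*cos(4*z)/5 + C

Let I denote the integral. Integrate by parts with u = sin(4*z), dv = exp(-2*z) dz, so v = -exp(-2*z)/2: I = -exp(-2*z)*sin(4*z)/2 + 2·∫ exp(-2*z)*cos(4*z) dz.
Apply parts again with u = cos(4*z), dv = exp(-2*z) dz: ∫ exp(-2*z)*cos(4*z) dz = -exp(-2*z)*cos(4*z)/2 − 2·I. Substituting back brings back I: I = -exp(-2*z)*sin(4*z)/2 - exp(-2*z)*cos(4*z) − 4·I.
Solving for I: (1 + 4)·I equals the remaining terms, so I = (1/5)·(-exp(-2*z)*sin(4*z)/2 - exp(-2*z)*cos(4*z)).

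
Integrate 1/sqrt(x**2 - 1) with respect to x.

log(x + sqrt(x**2 - 1)) + C

Substitute x = sec(θ), so dx = sec(θ)*tan(θ) dθ and the radical becomes sqrt(x**2 - 1) = tan(θ) by the Pythagorean identity.
Integrate the resulting trig expression in θ, then back-substitute sec(θ) = x, tan(θ) = sqrt(x**2 - 1) (absorbing any constant into C).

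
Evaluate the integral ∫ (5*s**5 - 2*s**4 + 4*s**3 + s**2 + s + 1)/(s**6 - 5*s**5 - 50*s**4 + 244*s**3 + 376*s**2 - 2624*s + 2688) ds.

Factor the denominator: (s - 7)*(s - 4)*(s - 2)**2*(s + 4)*(s + 6).
Partial-fraction decomposition: 8461/(3328*(s + 6)) - 5875/(6336*(s + 4)) + 54863/(57600*(s - 2)) + 167/(480*(s - 2)**2) - 977/(192*(s - 4)) + 80662/(10725*(s - 7)).
Integrate each term; A/(s−a) gives A·log|s−a|; A/(s−a)² gives −A/(s−a).

80662*log(s - 7)/10725 - 977*log(s - 4)/192 + 54863*log(s - 2)/57600 - 5875*log(s + 4)/6336 + 8461*log(s + 6)/3328 - 167/(480*s - 960) + C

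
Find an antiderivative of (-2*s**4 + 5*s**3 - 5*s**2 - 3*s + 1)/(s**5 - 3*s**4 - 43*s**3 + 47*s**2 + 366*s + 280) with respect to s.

Factor the denominator: (s - 7)*(s - 4)*(s + 1)*(s + 2)*(s + 5).
Partial-fraction decomposition: -124/(81*(s + 5)) + 85/(162*(s + 2)) - 1/(20*(s + 1)) + 283/(810*(s - 4)) - 419/(324*(s - 7)).
Integrate each term: A/(s−a) contributes A·log|s−a|.

-419*log(s - 7)/324 + 283*log(s - 4)/810 - log(s + 1)/20 + 85*log(s + 2)/162 - 124*log(s + 5)/81 + C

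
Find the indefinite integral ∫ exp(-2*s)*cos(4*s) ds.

Let I denote the integral. Integrate by parts with u = cos(4*s), dv = exp(-2*s) ds, so v = -exp(-2*s)/2: I = -exp(-2*s)*cos(4*s)/2 − 2·∫ exp(-2*s)*sin(4*s) ds.
Apply parts again with u = sin(4*s), dv = exp(-2*s) ds: ∫ exp(-2*s)*sin(4*s) ds = -exp(-2*s)*sin(4*s)/2 + 2·I. Substituting back brings back I: I = exp(-2*s)*sin(4*s) - exp(-2*s)*cos(4*s)/2 − 4·I.
Solving for I: (1 + 4)·I equals the remaining terms, so I = (1/5)·(exp(-2*s)*sin(4*s) - exp(-2*s)*cos(4*s)/2).

exp(-2*s)*sin(4*s)/5 - exp(-2*s)*cos(4*s)/10 + C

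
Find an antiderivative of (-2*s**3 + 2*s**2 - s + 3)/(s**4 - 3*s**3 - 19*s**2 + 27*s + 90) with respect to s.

-101*log(s - 5)/56 + 3*log(s - 3)/5 + 29*log(s + 2)/35 - 13*log(s + 3)/8 + C

Factor the denominator: (s - 5)*(s - 3)*(s + 2)*(s + 3).
Partial-fraction decomposition: -13/(8*(s + 3)) + 29/(35*(s + 2)) + 3/(5*(s - 3)) - 101/(56*(s - 5)).
Integrate each term: A/(s−a) contributes A·log|s−a|.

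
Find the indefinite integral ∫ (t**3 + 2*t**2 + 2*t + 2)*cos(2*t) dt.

t**3*sin(2*t)/2 + t**2*sin(2*t) + 3*t**2*cos(2*t)/4 + t*sin(2*t)/4 + t*cos(2*t) + sin(2*t)/2 + cos(2*t)/8 + C

Use integration by parts with u = t**3 + 2*t**2 + 2*t + 2, dv = cos(2*t) dt, so v = sin(2*t)/2.
Apply parts 3 times (tabular method): alternate signs, differentiate u down to 0, integrate dv up.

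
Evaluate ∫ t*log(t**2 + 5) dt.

t**2*log(t**2 + 5)/2 - t**2/2 + 5*log(t**2 + 5)/2 + C

Let u = t**2 + 5, so du = (2*t) dt.
The integral becomes (1/2)·∫ log(u) du; integrate by parts with u′=log(u), dv′=du.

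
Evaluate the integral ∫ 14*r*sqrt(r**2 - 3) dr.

14*(r**2 - 3)**(3/2)/3 + C

Let u = r**2 - 3, so du = (2*r) dr.
Rewriting, the integral becomes 7·∫ √u du = 7·(2/3)u^(3/2).
Substituting back, u = r**2 - 3.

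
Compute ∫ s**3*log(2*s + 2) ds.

s**4*log(2*s + 2)/4 - s**4/16 + s**3/12 - s**2/8 + s/4 - log(s + 1)/4 + C

Use integration by parts with u = log(2*s + 2), dv = s**3 ds.
Then du = 2/(2*s + 2) ds and v = s**4/4.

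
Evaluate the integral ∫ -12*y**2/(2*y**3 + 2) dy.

-2*log(2*y**3 + 2) + C

Let u = 2*y**3 + 2, so du = (6*y**2) dy.
Rewriting, the integral becomes -2·∫ 1/u du = -2·log(u).
Substituting back, u = 2*y**3 + 2.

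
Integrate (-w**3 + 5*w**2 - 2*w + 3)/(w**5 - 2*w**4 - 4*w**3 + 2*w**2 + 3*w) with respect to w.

Factor the denominator: w*(w - 3)*(w - 1)*(w + 1)**2.
Partial-fraction decomposition: -17/(32*(w + 1)) - 11/(8*(w + 1)**2) - 5/(8*(w - 1)) + 5/(32*(w - 3)) + 1/w.
Integrate each term; A/(w−a) gives A·log|w−a|; A/(w−a)² gives −A/(w−a).

log(w) + 5*log(w - 3)/32 - 5*log(w - 1)/8 - 17*log(w + 1)/32 + 11/(8*w + 8) + C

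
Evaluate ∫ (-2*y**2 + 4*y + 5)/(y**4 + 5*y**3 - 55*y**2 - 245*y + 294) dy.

-5*log(y - 7)/84 - log(y - 1)/48 - log(y + 6) + 121*log(y + 7)/112 + C

Factor the denominator: (y - 7)*(y - 1)*(y + 6)*(y + 7).
Partial-fraction decomposition: 121/(112*(y + 7)) - 1/(y + 6) - 1/(48*(y - 1)) - 5/(84*(y - 7)).
Integrate each term: A/(y−a) contributes A·log|y−a|.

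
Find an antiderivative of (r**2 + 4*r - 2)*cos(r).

Use integration by parts with u = r**2 + 4*r - 2, dv = cos(r) dr, so v = sin(r).
Apply parts 2 times (tabular method): alternate signs, differentiate u down to 0, integrate dv up.

r**2*sin(r) + 4*r*sin(r) + 2*r*cos(r) - 4*sin(r) + 4*cos(r) + C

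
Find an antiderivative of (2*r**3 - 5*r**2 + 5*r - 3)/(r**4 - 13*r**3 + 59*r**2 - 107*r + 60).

Factor the denominator: (r - 5)*(r - 4)*(r - 3)*(r - 1).
Partial-fraction decomposition: 1/(24*(r - 1)) + 21/(4*(r - 3)) - 65/(3*(r - 4)) + 147/(8*(r - 5)).
Integrate each term: A/(r−a) contributes A·log|r−a|.

147*log(r - 5)/8 - 65*log(r - 4)/3 + 21*log(r - 3)/4 + log(r - 1)/24 + C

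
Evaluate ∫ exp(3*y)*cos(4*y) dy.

Let I denote the integral. Integrate by parts with u = cos(4*y), dv = exp(3*y) dy, so v = exp(3*y)/3: I = exp(3*y)*cos(4*y)/3 + (4/3)·∫ exp(3*y)*sin(4*y) dy.
Apply parts again with u = sin(4*y), dv = exp(3*y) dy: ∫ exp(3*y)*sin(4*y) dy = exp(3*y)*sin(4*y)/3 − (4/3)·I. Substituting back brings back I: I = 4*exp(3*y)*sin(4*y)/9 + exp(3*y)*cos(4*y)/3 − (16/9)·I.
Solving for I: (1 + 16/9)·I equals the remaining terms, so I = (9/25)·(4*exp(3*y)*sin(4*y)/9 + exp(3*y)*cos(4*y)/3).

4*exp(3*y)*sin(4*y)/25 + 3*exp(3*y)*cos(4*y)/25 + C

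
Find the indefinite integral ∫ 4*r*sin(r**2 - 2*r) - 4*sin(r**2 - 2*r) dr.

Let u = r**2 - 2*r, so du = (2*r - 2) dr.
Rewriting, the integral becomes 2·∫ sin(u) du = 2·-cos(u).
Substituting back, u = r**2 - 2*r.

-2*cos(r**2 - 2*r) + C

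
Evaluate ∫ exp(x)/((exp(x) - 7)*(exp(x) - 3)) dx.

log(exp(x) - 7)/4 - log(exp(x) - 3)/4 + C

Let u = e^x, du = e^x dx.
The integral becomes ∫ du/((u-7)(u-3)); decompose into partial fractions.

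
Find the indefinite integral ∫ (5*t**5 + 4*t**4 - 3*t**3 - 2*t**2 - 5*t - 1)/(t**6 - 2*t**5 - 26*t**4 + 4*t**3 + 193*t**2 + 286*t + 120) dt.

Factor the denominator: (t - 5)*(t - 4)*(t + 1)**2*(t + 2)*(t + 3).
Partial-fraction decomposition: 407/(112*(t + 3)) - 71/(42*(t + 2)) - 83/(900*(t + 1)) + 1/(15*(t + 1)**2) - 5899/(1050*(t - 4)) + 8837/(1008*(t - 5)).
Integrate each term; A/(t−a) gives A·log|t−a|; A/(t−a)² gives −A/(t−a).

8837*log(t - 5)/1008 - 5899*log(t - 4)/1050 - 83*log(t + 1)/900 - 71*log(t + 2)/42 + 407*log(t + 3)/112 - 1/(15*t + 15) + C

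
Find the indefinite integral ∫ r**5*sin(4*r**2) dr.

Let u = r², du = 2r dr; rewrite as (1/2)∫ u^2·sin(4u) du.
Now integrate by parts 2 times.

-r**4*cos(4*r**2)/8 + r**2*sin(4*r**2)/16 + cos(4*r**2)/64 + C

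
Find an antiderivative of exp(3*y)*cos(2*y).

2*exp(3*y)*sin(2*y)/13 + 3*exp(3*y)*cos(2*y)/13 + C

Let I denote the integral. Integrate by parts with u = cos(2*y), dv = exp(3*y) dy, so v = exp(3*y)/3: I = exp(3*y)*cos(2*y)/3 + (2/3)·∫ exp(3*y)*sin(2*y) dy.
Apply parts again with u = sin(2*y), dv = exp(3*y) dy: ∫ exp(3*y)*sin(2*y) dy = exp(3*y)*sin(2*y)/3 − (2/3)·I. Substituting back brings back I: I = 2*exp(3*y)*sin(2*y)/9 + exp(3*y)*cos(2*y)/3 − (4/9)·I.
Solving for I: (1 + 4/9)·I equals the remaining terms, so I = (9/13)·(2*exp(3*y)*sin(2*y)/9 + exp(3*y)*cos(2*y)/3).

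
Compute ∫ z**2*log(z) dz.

Use integration by parts with u = log(z), dv = z**2 dz.
Then du = 1/z dz and v = z**3/3.

z**3*log(z)/3 - z**3/9 + C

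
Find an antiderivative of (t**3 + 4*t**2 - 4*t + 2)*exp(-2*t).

(-4*t**3 - 22*t**2 - 6*t - 11)*exp(-2*t)/8 + C

Use integration by parts with u = t**3 + 4*t**2 - 4*t + 2, dv = exp(-2*t) dt, so v = -exp(-2*t)/2.
Apply parts 3 times (tabular method): alternate signs, differentiate u down to 0, integrate dv up.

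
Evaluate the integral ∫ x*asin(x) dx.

Use integration by parts with u = arcsin(x), dv = x dx.
Then du = 1/sqrt(-x**2 + 1) dx.

x**2*asin(x)/2 + x*sqrt(-x**2 + 1)/4 - asin(x)/4 + C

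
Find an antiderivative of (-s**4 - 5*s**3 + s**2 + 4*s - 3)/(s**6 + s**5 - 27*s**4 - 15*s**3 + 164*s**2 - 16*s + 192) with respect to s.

Factor the denominator: (s - 4)*(s - 3)*(s + 4)**2*(s**2 + 1).
Partial-fraction decomposition: (56*s - 37)/(1445*(s**2 + 1)) + 54307/(906304*(s + 4)) + 61/(952*(s + 4)**2) + 99/(245*(s - 3)) - 547/(1088*(s - 4)).
Integrate each term; A/(s−a) gives A·log|s−a|; the (Bs+D)/(s²+p²) term gives a log and an atan.

-547*log(s - 4)/1088 + 99*log(s - 3)/245 + 54307*log(s + 4)/906304 + 28*log(s**2 + 1)/1445 - 37*atan(s)/1445 - 61/(952*s + 3808) + C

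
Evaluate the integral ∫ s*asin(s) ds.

s**2*asin(s)/2 + s*sqrt(-s**2 + 1)/4 - asin(s)/4 + C

Use integration by parts with u = arcsin(s), dv = s ds.
Then du = 1/sqrt(-s**2 + 1) ds.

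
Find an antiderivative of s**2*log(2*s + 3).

Use integration by parts with u = log(2*s + 3), dv = s**2 ds.
Then du = 2/(2*s + 3) ds and v = s**3/3.

s**3*log(2*s + 3)/3 - s**3/9 + s**2/4 - 3*s/4 + 9*log(2*s + 3)/8 + C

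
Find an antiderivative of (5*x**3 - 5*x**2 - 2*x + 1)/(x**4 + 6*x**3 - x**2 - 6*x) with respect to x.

-log(x)/6 - log(x - 1)/14 - 7*log(x + 1)/10 + 1247*log(x + 6)/210 + C

Factor the denominator: x*(x - 1)*(x + 1)*(x + 6).
Partial-fraction decomposition: 1247/(210*(x + 6)) - 7/(10*(x + 1)) - 1/(14*(x - 1)) - 1/(6*x).
Integrate each term: A/(x−a) contributes A·log|x−a|.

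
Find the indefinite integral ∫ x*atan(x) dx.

x**2*atan(x)/2 - x/2 + atan(x)/2 + C

Use integration by parts with u = arctan(x), dv = x dx.
Then du = 1/(x**2 + 1) dx.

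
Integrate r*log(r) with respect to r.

r**2*log(r)/2 - r**2/4 + C

Use integration by parts with u = log(r), dv = r dr.
Then du = 1/r dr and v = r**2/2.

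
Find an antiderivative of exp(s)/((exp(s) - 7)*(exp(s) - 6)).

Let u = e^s, du = e^s ds.
The integral becomes ∫ du/((u-7)(u-6)); decompose into partial fractions.

log(exp(s) - 7) - log(exp(s) - 6) + C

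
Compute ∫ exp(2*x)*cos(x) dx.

exp(2*x)*sin(x)/5 + 2*exp(2*x)*cos(x)/5 + C

Let I denote the integral. Integrate by parts with u = cos(x), dv = exp(2*x) dx, so v = exp(2*x)/2: I = exp(2*x)*cos(x)/2 + (1/2)·∫ exp(2*x)*sin(x) dx.
Apply parts again with u = sin(x), dv = exp(2*x) dx: ∫ exp(2*x)*sin(x) dx = exp(2*x)*sin(x)/2 − (1/2)·I. Substituting back brings back I: I = exp(2*x)*sin(x)/4 + exp(2*x)*cos(x)/2 − (1/4)·I.
Solving for I: (1 + 1/4)·I equals the remaining terms, so I = (4/5)·(exp(2*x)*sin(x)/4 + exp(2*x)*cos(x)/2).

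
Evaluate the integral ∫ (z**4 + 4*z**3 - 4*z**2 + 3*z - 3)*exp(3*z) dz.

Use integration by parts with u = z**4 + 4*z**3 - 4*z**2 + 3*z - 3, dv = exp(3*z) dz, so v = exp(3*z)/3.
Apply parts 4 times (tabular method): alternate signs, differentiate u down to 0, integrate dv up.

(27*z**4 + 72*z**3 - 180*z**2 + 201*z - 148)*exp(3*z)/81 + C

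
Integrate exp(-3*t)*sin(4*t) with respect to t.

-3*exp(-3*t)*sin(4*t)/25 - 4*exp(-3*t)*cos(4*t)/25 + C

Let I denote the integral. Integrate by parts with u = sin(4*t), dv = exp(-3*t) dt, so v = -exp(-3*t)/3: I = -exp(-3*t)*sin(4*t)/3 + (4/3)·∫ exp(-3*t)*cos(4*t) dt.
Apply parts again with u = cos(4*t), dv = exp(-3*t) dt: ∫ exp(-3*t)*cos(4*t) dt = -exp(-3*t)*cos(4*t)/3 − (4/3)·I. Substituting back brings back I: I = -exp(-3*t)*sin(4*t)/3 - 4*exp(-3*t)*cos(4*t)/9 − (16/9)·I.
Solving for I: (1 + 16/9)·I equals the remaining terms, so I = (9/25)·(-exp(-3*t)*sin(4*t)/3 - 4*exp(-3*t)*cos(4*t)/9).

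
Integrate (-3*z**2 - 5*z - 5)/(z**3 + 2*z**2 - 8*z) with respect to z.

5*log(z)/8 - 9*log(z - 2)/4 - 11*log(z + 4)/8 + C

Factor the denominator: z*(z - 2)*(z + 4).
Partial-fraction decomposition: -11/(8*(z + 4)) - 9/(4*(z - 2)) + 5/(8*z).
Integrate each term: A/(z−a) contributes A·log|z−a|.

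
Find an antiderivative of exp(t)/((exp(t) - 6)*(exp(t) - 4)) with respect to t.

Let u = e^t, du = e^t dt.
The integral becomes ∫ du/((u-4)(u-6)); decompose into partial fractions.

log(exp(t) - 6)/2 - log(exp(t) - 4)/2 + C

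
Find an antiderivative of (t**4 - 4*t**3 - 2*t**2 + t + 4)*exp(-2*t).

(-t**4 + 2*t**3 + 5*t**2 + 4*t - 2)*exp(-2*t)/2 + C

Use integration by parts with u = t**4 - 4*t**3 - 2*t**2 + t + 4, dv = exp(-2*t) dt, so v = -exp(-2*t)/2.
Apply parts 4 times (tabular method): alternate signs, differentiate u down to 0, integrate dv up.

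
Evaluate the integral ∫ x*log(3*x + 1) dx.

x**2*log(3*x + 1)/2 - x**2/4 + x/6 - log(3*x + 1)/18 + C

Use integration by parts with u = log(3*x + 1), dv = x dx.
Then du = 3/(3*x + 1) dx and v = x**2/2.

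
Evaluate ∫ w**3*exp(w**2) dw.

(w**2 - 1)*exp(w**2)/2 + C

Let u = w², du = 2w dw; rewrite as (1/2)∫ u^1·exp(1u) du.
Now integrate by parts 1 time.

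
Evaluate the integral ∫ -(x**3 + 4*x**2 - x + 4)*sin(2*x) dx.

Use integration by parts with u = x**3 + 4*x**2 - x + 4, dv = -sin(2*x) dx, so v = cos(2*x)/2.
Apply parts 3 times (tabular method): alternate signs, differentiate u down to 0, integrate dv up.

x**3*cos(2*x)/2 - 3*x**2*sin(2*x)/4 + 2*x**2*cos(2*x) - 2*x*sin(2*x) - 5*x*cos(2*x)/4 + 5*sin(2*x)/8 + cos(2*x) + C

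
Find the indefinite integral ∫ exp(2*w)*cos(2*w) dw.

exp(2*w)*sin(2*w)/4 + exp(2*w)*cos(2*w)/4 + C

Let I denote the integral. Integrate by parts with u = cos(2*w), dv = exp(2*w) dw, so v = exp(2*w)/2: I = exp(2*w)*cos(2*w)/2 + ∫ exp(2*w)*sin(2*w) dw.
Apply parts again with u = sin(2*w), dv = exp(2*w) dw: ∫ exp(2*w)*sin(2*w) dw = exp(2*w)*sin(2*w)/2 − I. Substituting back brings back I: I = exp(2*w)*sin(2*w)/2 + exp(2*w)*cos(2*w)/2 − I.
Solving for I: (1 + 1)·I equals the remaining terms, so I = (1/2)·(exp(2*w)*sin(2*w)/2 + exp(2*w)*cos(2*w)/2).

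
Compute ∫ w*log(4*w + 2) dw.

Use integration by parts with u = log(4*w + 2), dv = w dw.
Then du = 4/(4*w + 2) dw and v = w**2/2.

w**2*log(4*w + 2)/2 - w**2/4 + w/4 - log(2*w + 1)/8 + C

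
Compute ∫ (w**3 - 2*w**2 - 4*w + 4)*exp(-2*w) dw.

Use integration by parts with u = w**3 - 2*w**2 - 4*w + 4, dv = exp(-2*w) dw, so v = -exp(-2*w)/2.
Apply parts 3 times (tabular method): alternate signs, differentiate u down to 0, integrate dv up.

(-4*w**3 + 2*w**2 + 18*w - 7)*exp(-2*w)/8 + C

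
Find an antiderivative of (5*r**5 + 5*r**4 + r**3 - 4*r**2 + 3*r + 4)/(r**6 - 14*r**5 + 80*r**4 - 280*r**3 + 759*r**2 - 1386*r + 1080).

Factor the denominator: (r - 5)*(r - 4)*(r - 3)*(r - 2)*(r**2 + 9).
Partial-fraction decomposition: -(81151*r + 147729)/(99450*(r**2 + 9)) - 121/(39*(r - 2)) + 406/(9*(r - 3)) - 3208/(25*(r - 4)) + 9397/(102*(r - 5)).
Integrate each term; A/(r−a) gives A·log|r−a|; the (Br+D)/(r²+p²) term gives a log and an atan.

9397*log(r - 5)/102 - 3208*log(r - 4)/25 + 406*log(r - 3)/9 - 121*log(r - 2)/39 - 81151*log(r**2 + 9)/198900 - 49243*atan(r/3)/99450 + C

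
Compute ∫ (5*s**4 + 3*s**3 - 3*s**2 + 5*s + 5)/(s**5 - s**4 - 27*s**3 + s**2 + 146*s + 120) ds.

3455*log(s - 5)/756 - 479*log(s - 3)/280 - log(s + 1)/72 - 39*log(s + 2)/70 + 1025*log(s + 4)/378 + C

Factor the denominator: (s - 5)*(s - 3)*(s + 1)*(s + 2)*(s + 4).
Partial-fraction decomposition: 1025/(378*(s + 4)) - 39/(70*(s + 2)) - 1/(72*(s + 1)) - 479/(280*(s - 3)) + 3455/(756*(s - 5)).
Integrate each term: A/(s−a) contributes A·log|s−a|.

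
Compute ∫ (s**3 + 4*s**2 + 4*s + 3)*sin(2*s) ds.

-s**3*cos(2*s)/2 + 3*s**2*sin(2*s)/4 - 2*s**2*cos(2*s) + 2*s*sin(2*s) - 5*s*cos(2*s)/4 + 5*sin(2*s)/8 - cos(2*s)/2 + C

Use integration by parts with u = s**3 + 4*s**2 + 4*s + 3, dv = sin(2*s) ds, so v = -cos(2*s)/2.
Apply parts 3 times (tabular method): alternate signs, differentiate u down to 0, integrate dv up.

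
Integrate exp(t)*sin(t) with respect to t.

Let I denote the integral. Integrate by parts with u = sin(t), dv = exp(t) dt, so v = exp(t): I = exp(t)*sin(t) − ∫ exp(t)*cos(t) dt.
Apply parts again with u = cos(t), dv = exp(t) dt: ∫ exp(t)*cos(t) dt = exp(t)*cos(t) + I. Substituting back brings back I: I = exp(t)*sin(t) - exp(t)*cos(t) − I.
Solving for I: (1 + 1)·I equals the remaining terms, so I = (1/2)·(exp(t)*sin(t) - exp(t)*cos(t)).

exp(t)*sin(t)/2 - exp(t)*cos(t)/2 + C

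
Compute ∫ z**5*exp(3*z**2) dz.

(9*z**4 - 6*z**2 + 2)*exp(3*z**2)/54 + C

Let u = z², du = 2z dz; rewrite as (1/2)∫ u^2·exp(3u) du.
Now integrate by parts 2 times.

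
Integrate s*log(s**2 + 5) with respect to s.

Let u = s**2 + 5, so du = (2*s) ds.
The integral becomes (1/2)·∫ log(u) du; integrate by parts with u′=log(u), dv′=du.

s**2*log(s**2 + 5)/2 - s**2/2 + 5*log(s**2 + 5)/2 + C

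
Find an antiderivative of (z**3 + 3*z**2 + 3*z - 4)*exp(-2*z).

(-4*z**3 - 18*z**2 - 30*z + 1)*exp(-2*z)/8 + C

Use integration by parts with u = z**3 + 3*z**2 + 3*z - 4, dv = exp(-2*z) dz, so v = -exp(-2*z)/2.
Apply parts 3 times (tabular method): alternate signs, differentiate u down to 0, integrate dv up.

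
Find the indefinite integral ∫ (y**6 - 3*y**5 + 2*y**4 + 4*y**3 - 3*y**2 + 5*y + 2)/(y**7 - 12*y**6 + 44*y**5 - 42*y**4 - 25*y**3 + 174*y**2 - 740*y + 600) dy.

Factor the denominator: (y - 5)**2*(y - 3)*(y - 1)*(y + 2)*(y**2 + 4).
Partial-fraction decomposition: -(39*y - 1516)/(8410*(y**2 + 4)) + 1/(42*(y + 2)) - 1/(60*(y - 1)) + 1/(2*(y - 3)) + 11715/(23548*(y - 5)) + 142/(29*(y - 5)**2).
Integrate each term; A/(y−a) gives A·log|y−a|; the (By+D)/(y²+p²) term gives a log and an atan.

11715*log(y - 5)/23548 + log(y - 3)/2 - log(y - 1)/60 + log(y + 2)/42 - 39*log(y**2 + 4)/16820 + 379*atan(y/2)/4205 - 142/(29*y - 145) + C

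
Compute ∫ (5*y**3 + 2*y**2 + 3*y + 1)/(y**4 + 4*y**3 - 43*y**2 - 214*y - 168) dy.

1835*log(y - 7)/1144 + log(y + 1)/24 - 299*log(y + 4)/66 + 205*log(y + 6)/26 + C

Factor the denominator: (y - 7)*(y + 1)*(y + 4)*(y + 6).
Partial-fraction decomposition: 205/(26*(y + 6)) - 299/(66*(y + 4)) + 1/(24*(y + 1)) + 1835/(1144*(y - 7)).
Integrate each term: A/(y−a) contributes A·log|y−a|.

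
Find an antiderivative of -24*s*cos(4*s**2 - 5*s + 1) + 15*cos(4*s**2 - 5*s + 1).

-3*sin(4*s**2 - 5*s + 1) + C

Let u = 4*s**2 - 5*s + 1, so du = (8*s - 5) ds.
Rewriting, the integral becomes -3·∫ cos(u) du = -3·sin(u).
Substituting back, u = 4*s**2 - 5*s + 1.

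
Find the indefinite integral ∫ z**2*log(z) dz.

z**3*log(z)/3 - z**3/9 + C

Use integration by parts with u = log(z), dv = z**2 dz.
Then du = 1/z dz and v = z**3/3.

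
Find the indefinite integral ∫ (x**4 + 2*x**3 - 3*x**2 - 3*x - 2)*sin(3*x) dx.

-x**4*cos(3*x)/3 + 4*x**3*sin(3*x)/9 - 2*x**3*cos(3*x)/3 + 2*x**2*sin(3*x)/3 + 13*x**2*cos(3*x)/9 - 26*x*sin(3*x)/27 + 13*x*cos(3*x)/9 - 13*sin(3*x)/27 + 28*cos(3*x)/81 + C

Use integration by parts with u = x**4 + 2*x**3 - 3*x**2 - 3*x - 2, dv = sin(3*x) dx, so v = -cos(3*x)/3.
Apply parts 4 times (tabular method): alternate signs, differentiate u down to 0, integrate dv up.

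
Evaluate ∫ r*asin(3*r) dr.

Use integration by parts with u = arcsin(3*r), dv = r dr.
Then du = 3/sqrt(-9*r**2 + 1) dr.

r**2*asin(3*r)/2 + r*sqrt(-9*r**2 + 1)/12 - asin(3*r)/36 + C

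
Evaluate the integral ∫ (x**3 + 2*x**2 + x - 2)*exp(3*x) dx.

Use integration by parts with u = x**3 + 2*x**2 + x - 2, dv = exp(3*x) dx, so v = exp(3*x)/3.
Apply parts 3 times (tabular method): alternate signs, differentiate u down to 0, integrate dv up.

(9*x**3 + 9*x**2 + 3*x - 19)*exp(3*x)/27 + C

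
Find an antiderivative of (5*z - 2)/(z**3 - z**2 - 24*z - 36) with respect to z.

Factor the denominator: (z - 6)*(z + 2)*(z + 3).
Partial-fraction decomposition: -17/(9*(z + 3)) + 3/(2*(z + 2)) + 7/(18*(z - 6)).
Integrate each term: A/(z−a) contributes A·log|z−a|.

7*log(z - 6)/18 + 3*log(z + 2)/2 - 17*log(z + 3)/9 + C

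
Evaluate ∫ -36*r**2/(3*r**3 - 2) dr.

Let u = 3*r**3 - 2, so du = (9*r**2) dr.
Rewriting, the integral becomes -4·∫ 1/u du = -4·log(u).
Substituting back, u = 3*r**3 - 2.

-4*log(3*r**3 - 2) + C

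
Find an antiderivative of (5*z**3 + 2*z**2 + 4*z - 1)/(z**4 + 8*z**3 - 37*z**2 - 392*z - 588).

920*log(z - 7)/819 + 41*log(z + 2)/180 - 1033*log(z + 6)/52 + 823*log(z + 7)/35 + C

Factor the denominator: (z - 7)*(z + 2)*(z + 6)*(z + 7).
Partial-fraction decomposition: 823/(35*(z + 7)) - 1033/(52*(z + 6)) + 41/(180*(z + 2)) + 920/(819*(z - 7)).
Integrate each term: A/(z−a) contributes A·log|z−a|.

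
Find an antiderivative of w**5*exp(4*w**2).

(8*w**4 - 4*w**2 + 1)*exp(4*w**2)/64 + C

Let u = w², du = 2w dw; rewrite as (1/2)∫ u^2·exp(4u) du.
Now integrate by parts 2 times.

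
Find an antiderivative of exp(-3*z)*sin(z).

Let I denote the integral. Integrate by parts with u = sin(z), dv = exp(-3*z) dz, so v = -exp(-3*z)/3: I = -exp(-3*z)*sin(z)/3 + (1/3)·∫ exp(-3*z)*cos(z) dz.
Apply parts again with u = cos(z), dv = exp(-3*z) dz: ∫ exp(-3*z)*cos(z) dz = -exp(-3*z)*cos(z)/3 − (1/3)·I. Substituting back brings back I: I = -exp(-3*z)*sin(z)/3 - exp(-3*z)*cos(z)/9 − (1/9)·I.
Solving for I: (1 + 1/9)·I equals the remaining terms, so I = (9/10)·(-exp(-3*z)*sin(z)/3 - exp(-3*z)*cos(z)/9).

-3*exp(-3*z)*sin(z)/10 - exp(-3*z)*cos(z)/10 + C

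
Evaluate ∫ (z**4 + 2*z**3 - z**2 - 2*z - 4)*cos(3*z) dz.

z**4*sin(3*z)/3 + 2*z**3*sin(3*z)/3 + 4*z**3*cos(3*z)/9 - 7*z**2*sin(3*z)/9 + 2*z**2*cos(3*z)/3 - 10*z*sin(3*z)/9 - 14*z*cos(3*z)/27 - 94*sin(3*z)/81 - 10*cos(3*z)/27 + C

Use integration by parts with u = z**4 + 2*z**3 - z**2 - 2*z - 4, dv = cos(3*z) dz, so v = sin(3*z)/3.
Apply parts 4 times (tabular method): alternate signs, differentiate u down to 0, integrate dv up.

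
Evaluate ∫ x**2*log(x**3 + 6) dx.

x**3*log(x**3 + 6)/3 - x**3/3 + 2*log(x**3 + 6) + C

Let u = x**3 + 6, so du = (3*x**2) dx.
The integral becomes (1/3)·∫ log(u) du; integrate by parts with u′=log(u), dv′=du.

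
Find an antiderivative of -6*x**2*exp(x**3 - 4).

Let u = x**3 - 4, so du = (3*x**2) dx.
Rewriting, the integral becomes -2·∫ e^u du = -2·e^u.
Substituting back, u = x**3 - 4.

-2*exp(x**3 - 4) + C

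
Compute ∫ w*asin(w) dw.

w**2*asin(w)/2 + w*sqrt(-w**2 + 1)/4 - asin(w)/4 + C

Use integration by parts with u = arcsin(w), dv = w dw.
Then du = 1/sqrt(-w**2 + 1) dw.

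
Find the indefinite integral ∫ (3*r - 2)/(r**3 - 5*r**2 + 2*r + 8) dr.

Factor the denominator: (r - 4)*(r - 2)*(r + 1).
Partial-fraction decomposition: -1/(3*(r + 1)) - 2/(3*(r - 2)) + 1/(r - 4).
Integrate each term: A/(r−a) contributes A·log|r−a|.

log(r - 4) - 2*log(r - 2)/3 - log(r + 1)/3 + C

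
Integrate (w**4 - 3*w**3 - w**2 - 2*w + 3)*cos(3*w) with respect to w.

Use integration by parts with u = w**4 - 3*w**3 - w**2 - 2*w + 3, dv = cos(3*w) dw, so v = sin(3*w)/3.
Apply parts 4 times (tabular method): alternate signs, differentiate u down to 0, integrate dv up.

w**4*sin(3*w)/3 - w**3*sin(3*w) + 4*w**3*cos(3*w)/9 - 7*w**2*sin(3*w)/9 - w**2*cos(3*w) - 14*w*cos(3*w)/27 + 95*sin(3*w)/81 + C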